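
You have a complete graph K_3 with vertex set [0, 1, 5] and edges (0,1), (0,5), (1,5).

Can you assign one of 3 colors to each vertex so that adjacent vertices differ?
A valid 3-coloring: color 1: [0]; color 2: [1]; color 3: [5].
(χ(G) = 3 ≤ 3.)

Yes, G is 3-colorable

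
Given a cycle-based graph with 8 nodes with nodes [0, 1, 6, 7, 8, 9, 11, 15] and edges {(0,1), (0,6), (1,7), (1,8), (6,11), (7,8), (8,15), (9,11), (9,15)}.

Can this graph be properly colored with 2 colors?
No, G is not 2-colorable

The clique on vertices [1, 7, 8] has size 3 > 2, so it alone needs 3 colors.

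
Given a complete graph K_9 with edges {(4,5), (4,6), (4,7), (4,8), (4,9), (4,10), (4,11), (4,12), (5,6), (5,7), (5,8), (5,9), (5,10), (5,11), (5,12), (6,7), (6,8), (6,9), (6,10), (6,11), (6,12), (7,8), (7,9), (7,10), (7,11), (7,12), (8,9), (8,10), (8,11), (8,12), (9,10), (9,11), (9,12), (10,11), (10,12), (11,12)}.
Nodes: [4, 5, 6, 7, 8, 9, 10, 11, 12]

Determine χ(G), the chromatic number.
Clique number ω(G) = 9 (lower bound: χ ≥ ω).
The clique on [4, 5, 6, 7, 8, 9, 10, 11, 12] has size 9, forcing χ ≥ 9, and the coloring below uses 9 colors, so χ(G) = 9.
A valid 9-coloring: color 1: [6]; color 2: [9]; color 3: [7]; color 4: [4]; color 5: [11]; color 6: [5]; color 7: [8]; color 8: [12]; color 9: [10].

χ(G) = 9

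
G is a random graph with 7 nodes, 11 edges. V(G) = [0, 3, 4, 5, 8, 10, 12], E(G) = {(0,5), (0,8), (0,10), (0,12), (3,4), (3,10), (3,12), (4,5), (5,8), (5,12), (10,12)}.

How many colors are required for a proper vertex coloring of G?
χ(G) = 3

Clique number ω(G) = 3 (lower bound: χ ≥ ω).
The clique on [0, 5, 8] has size 3, forcing χ ≥ 3, and the coloring below uses 3 colors, so χ(G) = 3.
A valid 3-coloring: color 1: [4, 8, 12]; color 2: [0, 3]; color 3: [5, 10].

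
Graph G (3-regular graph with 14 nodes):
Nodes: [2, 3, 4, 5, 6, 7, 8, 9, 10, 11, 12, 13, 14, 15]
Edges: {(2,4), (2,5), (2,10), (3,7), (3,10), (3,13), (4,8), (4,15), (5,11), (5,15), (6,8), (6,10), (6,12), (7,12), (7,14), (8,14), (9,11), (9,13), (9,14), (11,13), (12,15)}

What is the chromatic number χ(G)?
Clique number ω(G) = 3 (lower bound: χ ≥ ω).
The clique on [9, 11, 13] has size 3, forcing χ ≥ 3, and the coloring below uses 3 colors, so χ(G) = 3.
A valid 3-coloring: color 1: [2, 3, 6, 11, 14, 15]; color 2: [5, 8, 9, 10, 12]; color 3: [4, 7, 13].

χ(G) = 3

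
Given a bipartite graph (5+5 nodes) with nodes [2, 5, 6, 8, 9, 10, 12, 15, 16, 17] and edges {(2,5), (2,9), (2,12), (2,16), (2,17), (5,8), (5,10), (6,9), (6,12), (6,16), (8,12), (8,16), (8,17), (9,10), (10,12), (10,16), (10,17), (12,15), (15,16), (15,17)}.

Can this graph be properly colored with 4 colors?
Yes, G is 4-colorable

A valid 4-coloring: color 1: [2, 6, 8, 10, 15]; color 2: [5, 9, 12, 16, 17].
(χ(G) = 2 ≤ 4.)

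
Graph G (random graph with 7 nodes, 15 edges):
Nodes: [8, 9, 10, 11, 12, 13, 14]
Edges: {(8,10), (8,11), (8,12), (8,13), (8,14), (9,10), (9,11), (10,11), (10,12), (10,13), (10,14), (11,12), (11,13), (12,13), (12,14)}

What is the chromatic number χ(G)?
Clique number ω(G) = 5 (lower bound: χ ≥ ω).
The clique on [8, 10, 11, 12, 13] has size 5, forcing χ ≥ 5, and the coloring below uses 5 colors, so χ(G) = 5.
A valid 5-coloring: color 1: [10]; color 2: [8, 9]; color 3: [11, 14]; color 4: [12]; color 5: [13].

χ(G) = 5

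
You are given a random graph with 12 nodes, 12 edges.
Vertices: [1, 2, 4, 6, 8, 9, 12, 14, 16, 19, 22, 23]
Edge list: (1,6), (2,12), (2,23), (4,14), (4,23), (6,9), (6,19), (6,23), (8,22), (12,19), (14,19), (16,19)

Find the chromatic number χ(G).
Clique number ω(G) = 2 (lower bound: χ ≥ ω).
Odd cycle [6, 23, 2, 12, 19] needs 3 colors (χ ≥ 3).
The coloring below uses 3 colors, so χ(G) = 3.
A valid 3-coloring: color 1: [6, 12, 14, 16, 22]; color 2: [1, 8, 9, 19, 23]; color 3: [2, 4].

χ(G) = 3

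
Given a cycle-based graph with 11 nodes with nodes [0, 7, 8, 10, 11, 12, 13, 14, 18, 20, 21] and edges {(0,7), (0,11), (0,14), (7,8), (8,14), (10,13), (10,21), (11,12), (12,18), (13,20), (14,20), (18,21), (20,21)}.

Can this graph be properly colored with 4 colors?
A valid 4-coloring: color 1: [0, 8, 10, 12, 20]; color 2: [7, 11, 13, 14, 21]; color 3: [18].
(χ(G) = 3 ≤ 4.)

Yes, G is 4-colorable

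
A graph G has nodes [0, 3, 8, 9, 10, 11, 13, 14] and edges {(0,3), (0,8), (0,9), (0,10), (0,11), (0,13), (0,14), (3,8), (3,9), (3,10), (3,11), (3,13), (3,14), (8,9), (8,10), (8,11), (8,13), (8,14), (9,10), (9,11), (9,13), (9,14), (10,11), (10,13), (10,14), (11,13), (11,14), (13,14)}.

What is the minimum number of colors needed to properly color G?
χ(G) = 8

Clique number ω(G) = 8 (lower bound: χ ≥ ω).
The clique on [0, 3, 8, 9, 10, 11, 13, 14] has size 8, forcing χ ≥ 8, and the coloring below uses 8 colors, so χ(G) = 8.
A valid 8-coloring: color 1: [11]; color 2: [3]; color 3: [8]; color 4: [13]; color 5: [9]; color 6: [10]; color 7: [0]; color 8: [14].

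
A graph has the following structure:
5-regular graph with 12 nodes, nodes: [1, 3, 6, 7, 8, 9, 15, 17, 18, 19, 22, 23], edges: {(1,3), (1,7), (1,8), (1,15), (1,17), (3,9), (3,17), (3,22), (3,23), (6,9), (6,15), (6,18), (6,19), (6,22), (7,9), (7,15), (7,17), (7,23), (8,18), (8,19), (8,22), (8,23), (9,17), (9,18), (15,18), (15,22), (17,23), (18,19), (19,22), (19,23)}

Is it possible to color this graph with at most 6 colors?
A valid 6-coloring: color 1: [1, 9, 22, 23]; color 2: [3, 6, 7, 8]; color 3: [15, 17, 19]; color 4: [18].
(χ(G) = 4 ≤ 6.)

Yes, G is 6-colorable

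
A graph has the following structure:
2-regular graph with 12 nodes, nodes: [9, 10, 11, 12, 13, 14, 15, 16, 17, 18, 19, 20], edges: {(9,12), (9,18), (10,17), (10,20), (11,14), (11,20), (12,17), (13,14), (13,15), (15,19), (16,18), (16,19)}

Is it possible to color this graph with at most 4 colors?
Yes, G is 4-colorable

A valid 4-coloring: color 1: [9, 14, 15, 16, 17, 20]; color 2: [10, 11, 12, 13, 18, 19].
(χ(G) = 2 ≤ 4.)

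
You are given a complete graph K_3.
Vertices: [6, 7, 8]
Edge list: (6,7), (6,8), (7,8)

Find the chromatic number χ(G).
Clique number ω(G) = 3 (lower bound: χ ≥ ω).
The clique on [6, 7, 8] has size 3, forcing χ ≥ 3, and the coloring below uses 3 colors, so χ(G) = 3.
A valid 3-coloring: color 1: [7]; color 2: [8]; color 3: [6].

χ(G) = 3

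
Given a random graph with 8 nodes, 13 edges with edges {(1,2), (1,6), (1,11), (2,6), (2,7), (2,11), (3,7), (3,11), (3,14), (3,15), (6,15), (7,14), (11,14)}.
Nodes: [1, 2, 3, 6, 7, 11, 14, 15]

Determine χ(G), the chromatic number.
χ(G) = 3

Clique number ω(G) = 3 (lower bound: χ ≥ ω).
The clique on [1, 2, 11] has size 3, forcing χ ≥ 3, and the coloring below uses 3 colors, so χ(G) = 3.
A valid 3-coloring: color 1: [6, 7, 11]; color 2: [1, 3]; color 3: [2, 14, 15].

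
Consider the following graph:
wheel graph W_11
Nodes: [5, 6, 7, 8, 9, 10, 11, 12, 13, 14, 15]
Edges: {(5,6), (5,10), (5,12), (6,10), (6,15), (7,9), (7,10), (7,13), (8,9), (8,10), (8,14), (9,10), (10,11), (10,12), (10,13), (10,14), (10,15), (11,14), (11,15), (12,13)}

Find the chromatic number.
χ(G) = 3

Clique number ω(G) = 3 (lower bound: χ ≥ ω).
The clique on [5, 10, 12] has size 3, forcing χ ≥ 3, and the coloring below uses 3 colors, so χ(G) = 3.
A valid 3-coloring: color 1: [10]; color 2: [5, 9, 13, 14, 15]; color 3: [6, 7, 8, 11, 12].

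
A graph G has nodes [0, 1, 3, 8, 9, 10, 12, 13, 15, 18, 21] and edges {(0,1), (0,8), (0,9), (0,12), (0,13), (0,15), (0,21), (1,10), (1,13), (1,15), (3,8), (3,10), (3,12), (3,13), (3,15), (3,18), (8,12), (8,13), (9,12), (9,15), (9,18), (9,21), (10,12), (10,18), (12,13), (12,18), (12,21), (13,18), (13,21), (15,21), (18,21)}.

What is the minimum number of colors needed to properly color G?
Clique number ω(G) = 4 (lower bound: χ ≥ ω).
Odd cycle [3, 18, 21, 0, 8] needs 3 colors (χ ≥ 3).
Vertex 13 is adjacent to every vertex of [0, 3, 8, 18, 21], which already need 3 colors among themselves, so 13 needs a new color (χ ≥ 4).
Vertex 12 is adjacent to every vertex of [0, 3, 8, 13, 18, 21], which already need 4 colors among themselves, so 12 needs a new color (χ ≥ 5).
The coloring below uses 5 colors, so χ(G) = 5.
A valid 5-coloring: color 1: [12, 15]; color 2: [0, 18]; color 3: [9, 10, 13]; color 4: [1, 3, 21]; color 5: [8].

χ(G) = 5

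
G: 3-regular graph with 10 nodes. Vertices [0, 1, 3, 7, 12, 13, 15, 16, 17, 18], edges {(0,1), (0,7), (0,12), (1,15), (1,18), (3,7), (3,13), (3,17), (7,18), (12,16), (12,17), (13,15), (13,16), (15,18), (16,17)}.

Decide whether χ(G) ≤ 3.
A valid 3-coloring: color 1: [0, 3, 15, 16]; color 2: [1, 7, 13, 17]; color 3: [12, 18].
(χ(G) = 3 ≤ 3.)

Yes, G is 3-colorable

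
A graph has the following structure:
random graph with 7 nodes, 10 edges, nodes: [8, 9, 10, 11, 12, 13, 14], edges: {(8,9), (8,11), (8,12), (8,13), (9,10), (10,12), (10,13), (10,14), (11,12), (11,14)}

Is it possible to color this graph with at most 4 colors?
A valid 4-coloring: color 1: [8, 10]; color 2: [9, 12, 13, 14]; color 3: [11].
(χ(G) = 3 ≤ 4.)

Yes, G is 4-colorable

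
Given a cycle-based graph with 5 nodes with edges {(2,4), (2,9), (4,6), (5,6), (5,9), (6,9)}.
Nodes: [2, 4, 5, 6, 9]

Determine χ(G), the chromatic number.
Clique number ω(G) = 3 (lower bound: χ ≥ ω).
The clique on [5, 6, 9] has size 3, forcing χ ≥ 3, and the coloring below uses 3 colors, so χ(G) = 3.
A valid 3-coloring: color 1: [2, 6]; color 2: [4, 9]; color 3: [5].

χ(G) = 3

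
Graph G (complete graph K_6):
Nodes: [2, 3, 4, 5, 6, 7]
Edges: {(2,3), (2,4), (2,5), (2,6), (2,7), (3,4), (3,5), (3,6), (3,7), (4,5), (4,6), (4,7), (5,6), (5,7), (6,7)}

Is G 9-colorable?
Yes, G is 9-colorable

A valid 9-coloring: color 1: [7]; color 2: [3]; color 3: [5]; color 4: [6]; color 5: [4]; color 6: [2].
(χ(G) = 6 ≤ 9.)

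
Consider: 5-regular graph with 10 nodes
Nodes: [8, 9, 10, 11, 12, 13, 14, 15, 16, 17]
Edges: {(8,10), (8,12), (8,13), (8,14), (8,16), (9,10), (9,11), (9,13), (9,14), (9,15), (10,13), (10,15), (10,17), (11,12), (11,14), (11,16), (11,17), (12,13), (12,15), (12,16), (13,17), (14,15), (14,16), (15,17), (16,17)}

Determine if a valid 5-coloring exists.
A valid 5-coloring: color 1: [9, 12, 17]; color 2: [10, 14]; color 3: [13, 15, 16]; color 4: [8, 11].
(χ(G) = 4 ≤ 5.)

Yes, G is 5-colorable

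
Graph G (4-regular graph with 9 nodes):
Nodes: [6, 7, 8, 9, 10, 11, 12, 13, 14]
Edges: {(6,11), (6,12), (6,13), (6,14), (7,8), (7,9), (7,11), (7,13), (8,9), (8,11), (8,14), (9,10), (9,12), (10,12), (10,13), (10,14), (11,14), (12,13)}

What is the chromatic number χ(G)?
χ(G) = 3

Clique number ω(G) = 3 (lower bound: χ ≥ ω).
The clique on [6, 11, 14] has size 3, forcing χ ≥ 3, and the coloring below uses 3 colors, so χ(G) = 3.
A valid 3-coloring: color 1: [6, 8, 10]; color 2: [9, 11, 13]; color 3: [7, 12, 14].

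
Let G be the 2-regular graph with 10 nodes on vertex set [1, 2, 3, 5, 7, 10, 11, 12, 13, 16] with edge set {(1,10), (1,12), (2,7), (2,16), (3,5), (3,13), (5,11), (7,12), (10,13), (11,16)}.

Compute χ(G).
χ(G) = 2

Clique number ω(G) = 2 (lower bound: χ ≥ ω).
The graph is bipartite (no odd cycle), so 2 colors suffice: χ(G) = 2.
A valid 2-coloring: color 1: [2, 3, 10, 11, 12]; color 2: [1, 5, 7, 13, 16].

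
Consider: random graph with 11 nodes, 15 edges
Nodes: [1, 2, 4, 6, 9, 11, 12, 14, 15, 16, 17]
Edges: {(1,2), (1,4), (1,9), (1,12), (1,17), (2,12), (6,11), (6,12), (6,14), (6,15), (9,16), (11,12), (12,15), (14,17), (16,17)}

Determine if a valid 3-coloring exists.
Yes, G is 3-colorable

A valid 3-coloring: color 1: [4, 9, 12, 17]; color 2: [1, 6, 16]; color 3: [2, 11, 14, 15].
(χ(G) = 3 ≤ 3.)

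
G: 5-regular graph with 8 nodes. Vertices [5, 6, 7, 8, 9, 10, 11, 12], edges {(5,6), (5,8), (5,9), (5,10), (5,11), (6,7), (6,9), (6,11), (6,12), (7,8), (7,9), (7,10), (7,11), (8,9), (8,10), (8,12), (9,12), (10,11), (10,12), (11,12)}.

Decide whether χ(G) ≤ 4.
A valid 4-coloring: color 1: [9, 11]; color 2: [5, 7, 12]; color 3: [6, 8]; color 4: [10].
(χ(G) = 4 ≤ 4.)

Yes, G is 4-colorable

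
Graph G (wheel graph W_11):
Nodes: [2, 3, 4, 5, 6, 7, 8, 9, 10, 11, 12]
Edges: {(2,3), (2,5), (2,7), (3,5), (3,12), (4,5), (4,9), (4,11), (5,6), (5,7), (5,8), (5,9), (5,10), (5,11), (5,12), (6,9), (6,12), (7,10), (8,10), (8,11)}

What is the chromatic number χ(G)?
Clique number ω(G) = 3 (lower bound: χ ≥ ω).
The clique on [2, 3, 5] has size 3, forcing χ ≥ 3, and the coloring below uses 3 colors, so χ(G) = 3.
A valid 3-coloring: color 1: [5]; color 2: [2, 9, 10, 11, 12]; color 3: [3, 4, 6, 7, 8].

χ(G) = 3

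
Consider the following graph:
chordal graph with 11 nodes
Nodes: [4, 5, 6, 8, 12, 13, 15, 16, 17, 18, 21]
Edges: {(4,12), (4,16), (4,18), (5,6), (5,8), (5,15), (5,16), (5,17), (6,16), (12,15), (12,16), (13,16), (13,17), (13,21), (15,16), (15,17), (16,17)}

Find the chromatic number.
Clique number ω(G) = 4 (lower bound: χ ≥ ω).
The clique on [5, 15, 16, 17] has size 4, forcing χ ≥ 4, and the coloring below uses 4 colors, so χ(G) = 4.
A valid 4-coloring: color 1: [8, 16, 18, 21]; color 2: [5, 12, 13]; color 3: [4, 6, 17]; color 4: [15].

χ(G) = 4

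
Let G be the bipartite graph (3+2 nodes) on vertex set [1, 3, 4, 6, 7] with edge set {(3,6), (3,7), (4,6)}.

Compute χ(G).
χ(G) = 2

Clique number ω(G) = 2 (lower bound: χ ≥ ω).
The graph is bipartite (no odd cycle), so 2 colors suffice: χ(G) = 2.
A valid 2-coloring: color 1: [1, 6, 7]; color 2: [3, 4].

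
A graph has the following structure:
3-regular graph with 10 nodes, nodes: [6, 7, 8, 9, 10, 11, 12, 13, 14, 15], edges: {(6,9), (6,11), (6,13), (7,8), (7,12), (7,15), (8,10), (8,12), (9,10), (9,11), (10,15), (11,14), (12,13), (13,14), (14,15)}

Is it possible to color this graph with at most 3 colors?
Yes, G is 3-colorable

A valid 3-coloring: color 1: [8, 11, 13, 15]; color 2: [6, 10, 12, 14]; color 3: [7, 9].
(χ(G) = 3 ≤ 3.)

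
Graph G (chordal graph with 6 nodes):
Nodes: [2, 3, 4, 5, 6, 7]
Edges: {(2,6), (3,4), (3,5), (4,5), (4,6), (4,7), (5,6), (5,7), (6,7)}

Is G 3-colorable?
No, G is not 3-colorable

The clique on vertices [4, 5, 6, 7] has size 4 > 3, so it alone needs 4 colors.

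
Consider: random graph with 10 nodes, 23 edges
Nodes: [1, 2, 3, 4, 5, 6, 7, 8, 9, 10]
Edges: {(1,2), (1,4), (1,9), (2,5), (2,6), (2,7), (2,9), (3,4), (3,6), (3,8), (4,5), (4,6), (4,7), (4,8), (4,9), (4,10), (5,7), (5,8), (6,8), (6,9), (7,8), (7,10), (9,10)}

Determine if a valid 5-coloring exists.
A valid 5-coloring: color 1: [2, 4]; color 2: [1, 6, 7]; color 3: [8, 9]; color 4: [3, 5, 10].
(χ(G) = 4 ≤ 5.)

Yes, G is 5-colorable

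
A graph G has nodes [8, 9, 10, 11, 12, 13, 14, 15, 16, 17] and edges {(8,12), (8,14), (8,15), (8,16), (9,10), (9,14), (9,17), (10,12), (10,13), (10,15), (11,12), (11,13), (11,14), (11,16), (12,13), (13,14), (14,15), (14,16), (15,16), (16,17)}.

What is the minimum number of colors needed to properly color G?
Clique number ω(G) = 4 (lower bound: χ ≥ ω).
The clique on [8, 14, 15, 16] has size 4, forcing χ ≥ 4, and the coloring below uses 4 colors, so χ(G) = 4.
A valid 4-coloring: color 1: [12, 14, 17]; color 2: [10, 16]; color 3: [9, 11, 15]; color 4: [8, 13].

χ(G) = 4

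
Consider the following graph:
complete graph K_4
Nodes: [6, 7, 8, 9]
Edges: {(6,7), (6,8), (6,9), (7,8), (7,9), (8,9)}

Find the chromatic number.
χ(G) = 4

Clique number ω(G) = 4 (lower bound: χ ≥ ω).
The clique on [6, 7, 8, 9] has size 4, forcing χ ≥ 4, and the coloring below uses 4 colors, so χ(G) = 4.
A valid 4-coloring: color 1: [9]; color 2: [6]; color 3: [8]; color 4: [7].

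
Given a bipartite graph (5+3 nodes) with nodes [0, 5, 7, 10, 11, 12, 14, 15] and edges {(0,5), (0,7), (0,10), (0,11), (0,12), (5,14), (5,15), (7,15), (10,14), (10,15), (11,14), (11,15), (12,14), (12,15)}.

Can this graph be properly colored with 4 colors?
Yes, G is 4-colorable

A valid 4-coloring: color 1: [0, 14, 15]; color 2: [5, 7, 10, 11, 12].
(χ(G) = 2 ≤ 4.)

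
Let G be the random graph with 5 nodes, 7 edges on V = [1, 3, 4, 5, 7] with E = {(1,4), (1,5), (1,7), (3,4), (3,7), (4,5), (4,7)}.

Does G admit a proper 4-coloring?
A valid 4-coloring: color 1: [4]; color 2: [5, 7]; color 3: [1, 3].
(χ(G) = 3 ≤ 4.)

Yes, G is 4-colorable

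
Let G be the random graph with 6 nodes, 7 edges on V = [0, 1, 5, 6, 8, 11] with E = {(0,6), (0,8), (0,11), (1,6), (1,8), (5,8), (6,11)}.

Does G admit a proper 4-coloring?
A valid 4-coloring: color 1: [0, 1, 5]; color 2: [6, 8]; color 3: [11].
(χ(G) = 3 ≤ 4.)

Yes, G is 4-colorable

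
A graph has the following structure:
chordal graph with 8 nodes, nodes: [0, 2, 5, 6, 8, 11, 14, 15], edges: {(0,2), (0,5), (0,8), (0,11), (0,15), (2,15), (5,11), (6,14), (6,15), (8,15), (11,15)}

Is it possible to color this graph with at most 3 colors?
A valid 3-coloring: color 1: [0, 6]; color 2: [5, 14, 15]; color 3: [2, 8, 11].
(χ(G) = 3 ≤ 3.)

Yes, G is 3-colorable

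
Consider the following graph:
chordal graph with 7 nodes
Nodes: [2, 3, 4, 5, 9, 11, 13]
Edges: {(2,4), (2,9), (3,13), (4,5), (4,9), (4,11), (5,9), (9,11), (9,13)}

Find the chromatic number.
χ(G) = 3

Clique number ω(G) = 3 (lower bound: χ ≥ ω).
The clique on [2, 4, 9] has size 3, forcing χ ≥ 3, and the coloring below uses 3 colors, so χ(G) = 3.
A valid 3-coloring: color 1: [3, 9]; color 2: [4, 13]; color 3: [2, 5, 11].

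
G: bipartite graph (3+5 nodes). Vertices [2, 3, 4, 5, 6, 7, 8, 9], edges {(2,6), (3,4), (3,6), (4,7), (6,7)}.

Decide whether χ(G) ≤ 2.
Yes, G is 2-colorable

A valid 2-coloring: color 1: [4, 5, 6, 8, 9]; color 2: [2, 3, 7].
(χ(G) = 2 ≤ 2.)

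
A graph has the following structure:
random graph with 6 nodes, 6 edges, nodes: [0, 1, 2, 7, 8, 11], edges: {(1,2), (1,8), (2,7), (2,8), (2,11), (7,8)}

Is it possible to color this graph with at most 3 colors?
A valid 3-coloring: color 1: [0, 2]; color 2: [8, 11]; color 3: [1, 7].
(χ(G) = 3 ≤ 3.)

Yes, G is 3-colorable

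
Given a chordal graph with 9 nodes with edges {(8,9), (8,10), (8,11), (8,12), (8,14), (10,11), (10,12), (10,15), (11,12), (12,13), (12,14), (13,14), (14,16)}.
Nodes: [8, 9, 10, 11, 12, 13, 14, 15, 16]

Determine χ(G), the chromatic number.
χ(G) = 4

Clique number ω(G) = 4 (lower bound: χ ≥ ω).
The clique on [8, 10, 11, 12] has size 4, forcing χ ≥ 4, and the coloring below uses 4 colors, so χ(G) = 4.
A valid 4-coloring: color 1: [8, 13, 15, 16]; color 2: [9, 12]; color 3: [10, 14]; color 4: [11].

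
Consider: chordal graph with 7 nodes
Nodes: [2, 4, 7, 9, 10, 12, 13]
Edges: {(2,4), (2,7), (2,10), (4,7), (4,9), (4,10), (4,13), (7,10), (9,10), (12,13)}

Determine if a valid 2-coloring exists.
The clique on vertices [2, 4, 7, 10] has size 4 > 2, so it alone needs 4 colors.

No, G is not 2-colorable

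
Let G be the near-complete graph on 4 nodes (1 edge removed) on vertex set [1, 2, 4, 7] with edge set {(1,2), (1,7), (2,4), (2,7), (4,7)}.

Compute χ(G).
χ(G) = 3

Clique number ω(G) = 3 (lower bound: χ ≥ ω).
The clique on [1, 2, 7] has size 3, forcing χ ≥ 3, and the coloring below uses 3 colors, so χ(G) = 3.
A valid 3-coloring: color 1: [7]; color 2: [2]; color 3: [1, 4].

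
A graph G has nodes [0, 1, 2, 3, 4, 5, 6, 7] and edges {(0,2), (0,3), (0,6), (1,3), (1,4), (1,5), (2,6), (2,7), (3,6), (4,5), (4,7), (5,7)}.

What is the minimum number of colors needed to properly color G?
χ(G) = 3

Clique number ω(G) = 3 (lower bound: χ ≥ ω).
The clique on [0, 2, 6] has size 3, forcing χ ≥ 3, and the coloring below uses 3 colors, so χ(G) = 3.
A valid 3-coloring: color 1: [2, 3, 4]; color 2: [0, 1, 7]; color 3: [5, 6].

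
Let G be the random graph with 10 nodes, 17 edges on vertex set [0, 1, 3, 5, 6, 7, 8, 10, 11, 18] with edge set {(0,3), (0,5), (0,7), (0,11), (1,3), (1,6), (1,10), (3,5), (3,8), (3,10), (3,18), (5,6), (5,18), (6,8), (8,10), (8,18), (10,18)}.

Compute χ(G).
χ(G) = 4

Clique number ω(G) = 4 (lower bound: χ ≥ ω).
The clique on [3, 8, 10, 18] has size 4, forcing χ ≥ 4, and the coloring below uses 4 colors, so χ(G) = 4.
A valid 4-coloring: color 1: [3, 6, 7, 11]; color 2: [5, 10]; color 3: [0, 1, 8]; color 4: [18].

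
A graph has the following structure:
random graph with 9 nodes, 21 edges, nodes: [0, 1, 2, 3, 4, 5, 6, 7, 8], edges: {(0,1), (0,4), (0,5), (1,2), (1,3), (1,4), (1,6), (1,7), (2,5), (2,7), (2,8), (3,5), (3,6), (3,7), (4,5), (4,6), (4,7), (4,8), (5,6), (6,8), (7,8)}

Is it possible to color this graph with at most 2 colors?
The clique on vertices [2, 7, 8] has size 3 > 2, so it alone needs 3 colors.

No, G is not 2-colorable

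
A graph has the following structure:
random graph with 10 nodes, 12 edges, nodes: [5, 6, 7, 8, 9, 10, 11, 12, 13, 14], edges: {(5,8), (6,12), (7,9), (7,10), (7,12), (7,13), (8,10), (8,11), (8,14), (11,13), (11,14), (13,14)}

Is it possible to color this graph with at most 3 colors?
Yes, G is 3-colorable

A valid 3-coloring: color 1: [5, 6, 7, 11]; color 2: [8, 9, 12, 13]; color 3: [10, 14].
(χ(G) = 3 ≤ 3.)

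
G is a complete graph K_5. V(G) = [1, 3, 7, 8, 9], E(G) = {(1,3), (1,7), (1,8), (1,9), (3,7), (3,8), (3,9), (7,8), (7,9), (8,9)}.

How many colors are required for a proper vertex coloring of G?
Clique number ω(G) = 5 (lower bound: χ ≥ ω).
The clique on [1, 3, 7, 8, 9] has size 5, forcing χ ≥ 5, and the coloring below uses 5 colors, so χ(G) = 5.
A valid 5-coloring: color 1: [8]; color 2: [1]; color 3: [3]; color 4: [7]; color 5: [9].

χ(G) = 5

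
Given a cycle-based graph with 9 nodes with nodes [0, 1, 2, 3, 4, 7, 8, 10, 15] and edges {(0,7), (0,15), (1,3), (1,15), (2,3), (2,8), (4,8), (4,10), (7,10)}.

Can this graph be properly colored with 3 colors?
Yes, G is 3-colorable

A valid 3-coloring: color 1: [2, 4, 7, 15]; color 2: [0, 3, 8, 10]; color 3: [1].
(χ(G) = 3 ≤ 3.)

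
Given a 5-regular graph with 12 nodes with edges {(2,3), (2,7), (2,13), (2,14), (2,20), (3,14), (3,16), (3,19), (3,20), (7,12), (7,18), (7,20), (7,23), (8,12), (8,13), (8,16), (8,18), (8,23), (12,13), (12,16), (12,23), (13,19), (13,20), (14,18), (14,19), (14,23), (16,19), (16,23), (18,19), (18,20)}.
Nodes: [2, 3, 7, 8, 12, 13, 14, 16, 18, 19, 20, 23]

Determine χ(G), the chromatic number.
Clique number ω(G) = 4 (lower bound: χ ≥ ω).
The clique on [8, 12, 16, 23] has size 4, forcing χ ≥ 4, and the coloring below uses 4 colors, so χ(G) = 4.
A valid 4-coloring: color 1: [7, 13, 14, 16]; color 2: [2, 8, 19]; color 3: [3, 12, 18]; color 4: [20, 23].

χ(G) = 4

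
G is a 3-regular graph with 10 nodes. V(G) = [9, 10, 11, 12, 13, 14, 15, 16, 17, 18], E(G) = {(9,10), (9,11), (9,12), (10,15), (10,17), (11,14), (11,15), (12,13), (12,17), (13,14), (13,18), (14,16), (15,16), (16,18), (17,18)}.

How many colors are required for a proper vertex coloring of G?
Clique number ω(G) = 2 (lower bound: χ ≥ ω).
Odd cycle [13, 12, 9, 11, 14] needs 3 colors (χ ≥ 3).
The coloring below uses 3 colors, so χ(G) = 3.
A valid 3-coloring: color 1: [11, 13, 16, 17]; color 2: [9, 14, 15, 18]; color 3: [10, 12].

χ(G) = 3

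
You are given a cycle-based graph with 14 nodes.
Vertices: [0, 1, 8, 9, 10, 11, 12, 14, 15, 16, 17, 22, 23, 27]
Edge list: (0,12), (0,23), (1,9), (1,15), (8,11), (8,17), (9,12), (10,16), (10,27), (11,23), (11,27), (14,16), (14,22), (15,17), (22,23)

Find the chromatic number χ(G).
χ(G) = 3

Clique number ω(G) = 2 (lower bound: χ ≥ ω).
Odd cycle [10, 16, 14, 22, 23, 11, 27] needs 3 colors (χ ≥ 3).
The coloring below uses 3 colors, so χ(G) = 3.
A valid 3-coloring: color 1: [1, 11, 12, 16, 17, 22]; color 2: [8, 9, 10, 14, 15, 23]; color 3: [0, 27].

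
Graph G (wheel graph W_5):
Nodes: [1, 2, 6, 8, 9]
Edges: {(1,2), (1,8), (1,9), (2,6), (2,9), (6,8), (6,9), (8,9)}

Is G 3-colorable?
Yes, G is 3-colorable

A valid 3-coloring: color 1: [9]; color 2: [2, 8]; color 3: [1, 6].
(χ(G) = 3 ≤ 3.)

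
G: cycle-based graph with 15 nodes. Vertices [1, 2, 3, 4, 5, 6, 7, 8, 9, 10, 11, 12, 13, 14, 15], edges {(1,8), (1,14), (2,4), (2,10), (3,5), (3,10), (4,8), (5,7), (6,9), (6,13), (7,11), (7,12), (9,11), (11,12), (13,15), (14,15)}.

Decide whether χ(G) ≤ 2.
No, G is not 2-colorable

The clique on vertices [7, 11, 12] has size 3 > 2, so it alone needs 3 colors.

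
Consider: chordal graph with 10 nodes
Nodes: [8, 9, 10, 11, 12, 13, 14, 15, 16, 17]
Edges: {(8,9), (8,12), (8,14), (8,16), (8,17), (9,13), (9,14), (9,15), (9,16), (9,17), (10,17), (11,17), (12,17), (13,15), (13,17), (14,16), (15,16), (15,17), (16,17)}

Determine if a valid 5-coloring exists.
A valid 5-coloring: color 1: [14, 17]; color 2: [9, 10, 11, 12]; color 3: [13, 16]; color 4: [8, 15].
(χ(G) = 4 ≤ 5.)

Yes, G is 5-colorable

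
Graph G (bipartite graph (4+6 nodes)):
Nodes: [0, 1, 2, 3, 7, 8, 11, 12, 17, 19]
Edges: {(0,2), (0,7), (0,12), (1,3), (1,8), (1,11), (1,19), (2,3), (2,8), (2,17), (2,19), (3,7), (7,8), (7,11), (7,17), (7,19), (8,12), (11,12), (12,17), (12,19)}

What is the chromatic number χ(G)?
χ(G) = 2

Clique number ω(G) = 2 (lower bound: χ ≥ ω).
The graph is bipartite (no odd cycle), so 2 colors suffice: χ(G) = 2.
A valid 2-coloring: color 1: [1, 2, 7, 12]; color 2: [0, 3, 8, 11, 17, 19].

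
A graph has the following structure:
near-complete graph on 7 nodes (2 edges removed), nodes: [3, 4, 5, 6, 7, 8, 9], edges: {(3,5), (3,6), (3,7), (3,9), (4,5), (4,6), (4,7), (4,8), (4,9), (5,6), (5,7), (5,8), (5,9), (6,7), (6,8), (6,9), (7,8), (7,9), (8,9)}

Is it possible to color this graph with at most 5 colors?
No, G is not 5-colorable

The clique on vertices [4, 5, 6, 7, 8, 9] has size 6 > 5, so it alone needs 6 colors.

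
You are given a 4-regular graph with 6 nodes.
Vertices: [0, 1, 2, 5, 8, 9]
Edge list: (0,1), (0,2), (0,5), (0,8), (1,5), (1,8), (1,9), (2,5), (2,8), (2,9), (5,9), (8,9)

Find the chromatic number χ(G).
Clique number ω(G) = 3 (lower bound: χ ≥ ω).
The clique on [0, 1, 8] has size 3, forcing χ ≥ 3, and the coloring below uses 3 colors, so χ(G) = 3.
A valid 3-coloring: color 1: [1, 2]; color 2: [5, 8]; color 3: [0, 9].

χ(G) = 3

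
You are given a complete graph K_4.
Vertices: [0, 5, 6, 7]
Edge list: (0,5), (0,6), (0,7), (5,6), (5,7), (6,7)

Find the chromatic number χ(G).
χ(G) = 4

Clique number ω(G) = 4 (lower bound: χ ≥ ω).
The clique on [0, 5, 6, 7] has size 4, forcing χ ≥ 4, and the coloring below uses 4 colors, so χ(G) = 4.
A valid 4-coloring: color 1: [0]; color 2: [5]; color 3: [6]; color 4: [7].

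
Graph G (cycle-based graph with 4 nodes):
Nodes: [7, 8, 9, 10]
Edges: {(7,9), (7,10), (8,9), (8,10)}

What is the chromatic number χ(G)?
Clique number ω(G) = 2 (lower bound: χ ≥ ω).
The graph is bipartite (no odd cycle), so 2 colors suffice: χ(G) = 2.
A valid 2-coloring: color 1: [9, 10]; color 2: [7, 8].

χ(G) = 2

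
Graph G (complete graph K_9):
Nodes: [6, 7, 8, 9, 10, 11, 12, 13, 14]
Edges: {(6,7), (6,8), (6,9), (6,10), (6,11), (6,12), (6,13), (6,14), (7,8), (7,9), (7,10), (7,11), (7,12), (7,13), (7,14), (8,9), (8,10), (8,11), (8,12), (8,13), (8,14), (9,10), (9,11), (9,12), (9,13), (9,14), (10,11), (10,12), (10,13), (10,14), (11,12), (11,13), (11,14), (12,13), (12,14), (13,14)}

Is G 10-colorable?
Yes, G is 10-colorable

A valid 10-coloring: color 1: [12]; color 2: [6]; color 3: [14]; color 4: [8]; color 5: [11]; color 6: [10]; color 7: [13]; color 8: [9]; color 9: [7].
(χ(G) = 9 ≤ 10.)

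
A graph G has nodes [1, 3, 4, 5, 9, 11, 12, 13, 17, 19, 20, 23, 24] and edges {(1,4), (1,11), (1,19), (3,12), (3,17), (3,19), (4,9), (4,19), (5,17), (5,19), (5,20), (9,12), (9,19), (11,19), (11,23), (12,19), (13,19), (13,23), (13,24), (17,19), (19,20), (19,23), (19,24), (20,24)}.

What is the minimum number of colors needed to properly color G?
Clique number ω(G) = 3 (lower bound: χ ≥ ω).
The clique on [1, 11, 19] has size 3, forcing χ ≥ 3, and the coloring below uses 3 colors, so χ(G) = 3.
A valid 3-coloring: color 1: [19]; color 2: [1, 3, 5, 9, 23, 24]; color 3: [4, 11, 12, 13, 17, 20].

χ(G) = 3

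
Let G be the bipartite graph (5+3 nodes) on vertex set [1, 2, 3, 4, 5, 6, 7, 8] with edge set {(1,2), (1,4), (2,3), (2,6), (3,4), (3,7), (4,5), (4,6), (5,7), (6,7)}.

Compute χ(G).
χ(G) = 2

Clique number ω(G) = 2 (lower bound: χ ≥ ω).
The graph is bipartite (no odd cycle), so 2 colors suffice: χ(G) = 2.
A valid 2-coloring: color 1: [2, 4, 7, 8]; color 2: [1, 3, 5, 6].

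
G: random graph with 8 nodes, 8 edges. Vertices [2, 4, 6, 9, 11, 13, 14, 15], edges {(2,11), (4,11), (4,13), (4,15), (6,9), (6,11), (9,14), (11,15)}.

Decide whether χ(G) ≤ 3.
Yes, G is 3-colorable

A valid 3-coloring: color 1: [9, 11, 13]; color 2: [2, 4, 6, 14]; color 3: [15].
(χ(G) = 3 ≤ 3.)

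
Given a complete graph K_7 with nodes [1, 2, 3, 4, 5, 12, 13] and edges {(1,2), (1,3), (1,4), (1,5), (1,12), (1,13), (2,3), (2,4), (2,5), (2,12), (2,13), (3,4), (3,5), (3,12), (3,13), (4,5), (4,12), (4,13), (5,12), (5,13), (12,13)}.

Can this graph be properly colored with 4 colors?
No, G is not 4-colorable

The clique on vertices [1, 2, 3, 4, 5, 12, 13] has size 7 > 4, so it alone needs 7 colors.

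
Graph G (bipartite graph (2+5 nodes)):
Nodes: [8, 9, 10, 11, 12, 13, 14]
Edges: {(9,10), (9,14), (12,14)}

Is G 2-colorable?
Yes, G is 2-colorable

A valid 2-coloring: color 1: [8, 9, 11, 12, 13]; color 2: [10, 14].
(χ(G) = 2 ≤ 2.)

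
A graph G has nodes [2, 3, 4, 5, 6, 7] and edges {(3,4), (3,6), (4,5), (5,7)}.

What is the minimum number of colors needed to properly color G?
Clique number ω(G) = 2 (lower bound: χ ≥ ω).
The graph is bipartite (no odd cycle), so 2 colors suffice: χ(G) = 2.
A valid 2-coloring: color 1: [2, 3, 5]; color 2: [4, 6, 7].

χ(G) = 2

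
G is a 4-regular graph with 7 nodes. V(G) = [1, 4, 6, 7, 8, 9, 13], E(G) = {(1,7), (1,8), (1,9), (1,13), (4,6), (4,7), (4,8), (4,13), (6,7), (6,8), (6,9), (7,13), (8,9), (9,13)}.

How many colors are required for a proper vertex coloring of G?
Clique number ω(G) = 3 (lower bound: χ ≥ ω).
Suppose a proper 3-coloring c exists. The clique [1, 7, 13] takes 3 distinct colors; by symmetry let c(1) = 1, c(7) = 2, c(13) = 3.
- Vertex 4: neighbors [7, 13] already have colors [2, 3] ⇒ c(4) = 1.
- Vertex 6: neighbors [4, 7] already have colors [1, 2] ⇒ c(6) = 3.
- Vertex 8: neighbors [1, 6] already have colors [1, 3] ⇒ c(8) = 2.
- Vertex 9: neighbors [1, 8, 6] already have colors [1, 2, 3] — all 3 colors blocked. Contradiction.
The forced assignments end in a contradiction, so G has no proper 3-coloring (χ ≥ 4).
The coloring below uses 4 colors, so χ(G) = 4.
A valid 4-coloring: color 1: [7, 8]; color 2: [6, 13]; color 3: [1, 4]; color 4: [9].

χ(G) = 4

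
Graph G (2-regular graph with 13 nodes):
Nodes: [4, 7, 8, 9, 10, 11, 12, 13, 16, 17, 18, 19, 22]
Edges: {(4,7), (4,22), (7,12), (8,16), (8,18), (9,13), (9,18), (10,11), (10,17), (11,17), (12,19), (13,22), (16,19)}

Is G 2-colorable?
No, G is not 2-colorable

The clique on vertices [10, 11, 17] has size 3 > 2, so it alone needs 3 colors.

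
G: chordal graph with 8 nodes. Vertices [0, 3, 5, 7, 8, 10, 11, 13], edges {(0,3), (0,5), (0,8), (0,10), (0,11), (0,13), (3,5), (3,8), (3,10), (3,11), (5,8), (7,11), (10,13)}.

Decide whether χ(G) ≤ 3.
No, G is not 3-colorable

The clique on vertices [0, 3, 5, 8] has size 4 > 3, so it alone needs 4 colors.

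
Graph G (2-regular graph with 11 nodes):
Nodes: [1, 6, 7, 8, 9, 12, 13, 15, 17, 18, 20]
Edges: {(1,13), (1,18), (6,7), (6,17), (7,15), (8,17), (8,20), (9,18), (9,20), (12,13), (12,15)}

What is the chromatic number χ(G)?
Clique number ω(G) = 2 (lower bound: χ ≥ ω).
Odd cycle [6, 17, 8, 20, 9, 18, 1, 13, 12, 15, 7] needs 3 colors (χ ≥ 3).
The coloring below uses 3 colors, so χ(G) = 3.
A valid 3-coloring: color 1: [6, 8, 13, 15, 18]; color 2: [1, 7, 9, 12, 17]; color 3: [20].

χ(G) = 3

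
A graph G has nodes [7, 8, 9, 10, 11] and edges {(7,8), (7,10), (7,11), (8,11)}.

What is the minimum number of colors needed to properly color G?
Clique number ω(G) = 3 (lower bound: χ ≥ ω).
The clique on [7, 8, 11] has size 3, forcing χ ≥ 3, and the coloring below uses 3 colors, so χ(G) = 3.
A valid 3-coloring: color 1: [7, 9]; color 2: [8, 10]; color 3: [11].

χ(G) = 3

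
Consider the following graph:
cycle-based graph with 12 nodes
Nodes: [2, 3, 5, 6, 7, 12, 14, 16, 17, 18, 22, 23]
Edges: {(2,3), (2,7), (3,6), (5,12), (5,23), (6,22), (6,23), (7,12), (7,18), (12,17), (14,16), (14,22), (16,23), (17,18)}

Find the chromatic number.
χ(G) = 3

Clique number ω(G) = 2 (lower bound: χ ≥ ω).
Odd cycle [6, 22, 14, 16, 23] needs 3 colors (χ ≥ 3).
The coloring below uses 3 colors, so χ(G) = 3.
A valid 3-coloring: color 1: [2, 12, 18, 22, 23]; color 2: [5, 6, 7, 16, 17]; color 3: [3, 14].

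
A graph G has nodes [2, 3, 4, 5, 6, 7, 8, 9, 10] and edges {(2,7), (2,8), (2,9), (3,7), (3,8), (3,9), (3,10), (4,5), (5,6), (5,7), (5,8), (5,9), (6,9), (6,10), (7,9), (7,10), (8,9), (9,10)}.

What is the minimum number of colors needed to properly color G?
χ(G) = 4

Clique number ω(G) = 4 (lower bound: χ ≥ ω).
The clique on [3, 7, 9, 10] has size 4, forcing χ ≥ 4, and the coloring below uses 4 colors, so χ(G) = 4.
A valid 4-coloring: color 1: [4, 9]; color 2: [6, 7, 8]; color 3: [2, 5, 10]; color 4: [3].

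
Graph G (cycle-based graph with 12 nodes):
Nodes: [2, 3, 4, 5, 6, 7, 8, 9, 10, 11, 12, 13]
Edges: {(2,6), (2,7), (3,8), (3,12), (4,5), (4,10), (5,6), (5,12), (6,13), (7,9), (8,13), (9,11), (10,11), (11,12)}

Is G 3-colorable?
A valid 3-coloring: color 1: [4, 6, 8, 9, 12]; color 2: [2, 3, 5, 11, 13]; color 3: [7, 10].
(χ(G) = 3 ≤ 3.)

Yes, G is 3-colorable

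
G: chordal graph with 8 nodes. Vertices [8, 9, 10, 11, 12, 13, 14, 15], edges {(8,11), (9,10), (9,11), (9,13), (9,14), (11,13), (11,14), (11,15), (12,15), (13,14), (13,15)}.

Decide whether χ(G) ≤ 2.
The clique on vertices [9, 11, 13, 14] has size 4 > 2, so it alone needs 4 colors.

No, G is not 2-colorable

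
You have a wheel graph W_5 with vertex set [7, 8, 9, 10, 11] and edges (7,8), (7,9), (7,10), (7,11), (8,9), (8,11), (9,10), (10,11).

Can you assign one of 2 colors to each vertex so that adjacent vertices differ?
No, G is not 2-colorable

The clique on vertices [7, 8, 9] has size 3 > 2, so it alone needs 3 colors.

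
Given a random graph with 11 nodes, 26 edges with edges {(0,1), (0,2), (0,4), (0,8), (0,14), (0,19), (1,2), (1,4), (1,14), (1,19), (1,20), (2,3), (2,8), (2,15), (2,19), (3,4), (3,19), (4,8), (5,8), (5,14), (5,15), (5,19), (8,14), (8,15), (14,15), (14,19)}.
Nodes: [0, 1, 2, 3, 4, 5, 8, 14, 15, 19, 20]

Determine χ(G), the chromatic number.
Clique number ω(G) = 4 (lower bound: χ ≥ ω).
The clique on [0, 1, 2, 19] has size 4, forcing χ ≥ 4, and the coloring below uses 4 colors, so χ(G) = 4.
A valid 4-coloring: color 1: [8, 19, 20]; color 2: [0, 3, 15]; color 3: [1, 5]; color 4: [2, 4, 14].

χ(G) = 4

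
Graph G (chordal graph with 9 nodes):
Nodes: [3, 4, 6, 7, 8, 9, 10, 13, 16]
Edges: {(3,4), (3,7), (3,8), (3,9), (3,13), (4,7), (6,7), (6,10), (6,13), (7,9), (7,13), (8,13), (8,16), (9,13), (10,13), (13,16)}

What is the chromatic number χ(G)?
Clique number ω(G) = 4 (lower bound: χ ≥ ω).
The clique on [3, 7, 9, 13] has size 4, forcing χ ≥ 4, and the coloring below uses 4 colors, so χ(G) = 4.
A valid 4-coloring: color 1: [4, 13]; color 2: [7, 8, 10]; color 3: [3, 6, 16]; color 4: [9].

χ(G) = 4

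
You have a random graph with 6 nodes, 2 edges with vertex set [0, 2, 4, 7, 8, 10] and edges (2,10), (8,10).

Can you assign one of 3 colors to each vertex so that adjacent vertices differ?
A valid 3-coloring: color 1: [0, 4, 7, 10]; color 2: [2, 8].
(χ(G) = 2 ≤ 3.)

Yes, G is 3-colorable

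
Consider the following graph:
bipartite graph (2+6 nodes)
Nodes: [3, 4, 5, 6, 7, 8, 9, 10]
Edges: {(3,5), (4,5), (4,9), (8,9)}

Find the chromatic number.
Clique number ω(G) = 2 (lower bound: χ ≥ ω).
The graph is bipartite (no odd cycle), so 2 colors suffice: χ(G) = 2.
A valid 2-coloring: color 1: [5, 6, 7, 9, 10]; color 2: [3, 4, 8].

χ(G) = 2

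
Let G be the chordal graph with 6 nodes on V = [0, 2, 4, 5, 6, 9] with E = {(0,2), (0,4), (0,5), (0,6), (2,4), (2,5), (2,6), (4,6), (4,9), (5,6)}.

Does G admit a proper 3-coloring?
The clique on vertices [0, 2, 4, 6] has size 4 > 3, so it alone needs 4 colors.

No, G is not 3-colorable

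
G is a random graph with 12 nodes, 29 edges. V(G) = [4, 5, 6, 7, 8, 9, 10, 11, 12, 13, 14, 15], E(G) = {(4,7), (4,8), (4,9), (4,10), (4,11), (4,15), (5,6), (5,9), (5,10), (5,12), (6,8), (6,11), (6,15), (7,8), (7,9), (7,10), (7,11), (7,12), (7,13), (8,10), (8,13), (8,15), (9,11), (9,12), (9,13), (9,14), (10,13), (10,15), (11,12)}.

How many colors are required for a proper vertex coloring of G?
χ(G) = 4

Clique number ω(G) = 4 (lower bound: χ ≥ ω).
The clique on [7, 8, 10, 13] has size 4, forcing χ ≥ 4, and the coloring below uses 4 colors, so χ(G) = 4.
A valid 4-coloring: color 1: [6, 9, 10]; color 2: [5, 7, 14, 15]; color 3: [4, 12, 13]; color 4: [8, 11].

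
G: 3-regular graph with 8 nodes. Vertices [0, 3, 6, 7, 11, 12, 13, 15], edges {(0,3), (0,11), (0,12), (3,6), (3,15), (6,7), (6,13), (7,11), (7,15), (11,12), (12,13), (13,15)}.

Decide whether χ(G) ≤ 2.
The clique on vertices [0, 11, 12] has size 3 > 2, so it alone needs 3 colors.

No, G is not 2-colorable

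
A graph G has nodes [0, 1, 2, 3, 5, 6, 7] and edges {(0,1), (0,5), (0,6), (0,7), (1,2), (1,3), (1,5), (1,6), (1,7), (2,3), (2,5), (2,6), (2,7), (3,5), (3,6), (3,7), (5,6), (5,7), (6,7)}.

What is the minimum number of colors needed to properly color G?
χ(G) = 6

Clique number ω(G) = 6 (lower bound: χ ≥ ω).
The clique on [1, 2, 3, 5, 6, 7] has size 6, forcing χ ≥ 6, and the coloring below uses 6 colors, so χ(G) = 6.
A valid 6-coloring: color 1: [5]; color 2: [7]; color 3: [6]; color 4: [1]; color 5: [0, 2]; color 6: [3].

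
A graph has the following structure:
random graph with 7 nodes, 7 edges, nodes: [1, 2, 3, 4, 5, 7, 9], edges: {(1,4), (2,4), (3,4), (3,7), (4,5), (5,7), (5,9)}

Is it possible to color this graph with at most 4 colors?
A valid 4-coloring: color 1: [4, 7, 9]; color 2: [1, 2, 3, 5].
(χ(G) = 2 ≤ 4.)

Yes, G is 4-colorable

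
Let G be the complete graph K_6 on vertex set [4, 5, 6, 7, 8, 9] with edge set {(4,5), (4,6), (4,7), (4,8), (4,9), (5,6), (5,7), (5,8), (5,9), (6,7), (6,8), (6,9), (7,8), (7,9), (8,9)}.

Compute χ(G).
Clique number ω(G) = 6 (lower bound: χ ≥ ω).
The clique on [4, 5, 6, 7, 8, 9] has size 6, forcing χ ≥ 6, and the coloring below uses 6 colors, so χ(G) = 6.
A valid 6-coloring: color 1: [4]; color 2: [8]; color 3: [5]; color 4: [7]; color 5: [9]; color 6: [6].

χ(G) = 6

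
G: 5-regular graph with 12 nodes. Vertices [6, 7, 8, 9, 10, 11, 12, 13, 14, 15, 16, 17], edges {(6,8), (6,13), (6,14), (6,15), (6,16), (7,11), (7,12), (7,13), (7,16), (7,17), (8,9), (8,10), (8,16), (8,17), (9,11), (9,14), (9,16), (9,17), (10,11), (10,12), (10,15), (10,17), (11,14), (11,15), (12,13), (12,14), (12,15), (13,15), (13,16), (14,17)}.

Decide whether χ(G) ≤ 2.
No, G is not 2-colorable

The clique on vertices [6, 8, 16] has size 3 > 2, so it alone needs 3 colors.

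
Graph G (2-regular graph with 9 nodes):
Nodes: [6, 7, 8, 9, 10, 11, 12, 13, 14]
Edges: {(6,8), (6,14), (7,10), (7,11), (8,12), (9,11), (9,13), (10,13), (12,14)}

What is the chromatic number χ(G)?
χ(G) = 3

Clique number ω(G) = 2 (lower bound: χ ≥ ω).
Odd cycle [10, 7, 11, 9, 13] needs 3 colors (χ ≥ 3).
The coloring below uses 3 colors, so χ(G) = 3.
A valid 3-coloring: color 1: [6, 7, 9, 12]; color 2: [8, 10, 11, 14]; color 3: [13].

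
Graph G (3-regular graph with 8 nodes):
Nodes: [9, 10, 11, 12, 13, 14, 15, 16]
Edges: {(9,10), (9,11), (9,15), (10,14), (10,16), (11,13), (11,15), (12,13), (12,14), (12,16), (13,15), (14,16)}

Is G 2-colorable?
The clique on vertices [9, 11, 15] has size 3 > 2, so it alone needs 3 colors.

No, G is not 2-colorable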